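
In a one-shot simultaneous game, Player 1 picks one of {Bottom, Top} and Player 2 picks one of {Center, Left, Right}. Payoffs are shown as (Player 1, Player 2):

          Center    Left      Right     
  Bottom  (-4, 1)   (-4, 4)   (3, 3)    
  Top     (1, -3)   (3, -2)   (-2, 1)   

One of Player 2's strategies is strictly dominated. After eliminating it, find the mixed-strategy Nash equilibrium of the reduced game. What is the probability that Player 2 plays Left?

Player 2's strategy Center is strictly dominated by Left: 4 > 1 and -2 > -3. Eliminate Center.
Player 1's indifference between Bottom and Top determines Player 2's mixing probability q:
  Player 1's expected payoff from Bottom: q·(-4) + (1−q)·3 = -7q + 3
  Player 1's expected payoff from Top: q·3 + (1−q)·(-2) = 5q - 2
  -7q + 3 = 5q - 2  ⇒  -12q = -5  ⇒  q = 5/12.

q = 5/12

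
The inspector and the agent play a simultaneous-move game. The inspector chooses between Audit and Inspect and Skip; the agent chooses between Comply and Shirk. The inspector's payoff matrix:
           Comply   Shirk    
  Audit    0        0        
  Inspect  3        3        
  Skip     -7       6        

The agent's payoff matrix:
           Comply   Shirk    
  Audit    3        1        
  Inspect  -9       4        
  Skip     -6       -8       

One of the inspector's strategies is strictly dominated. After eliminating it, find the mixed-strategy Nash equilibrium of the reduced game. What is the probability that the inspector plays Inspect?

The inspector's strategy Audit is strictly dominated by Inspect: 3 > 0 and 3 > 0. Eliminate Audit.
The inspector's mix must leave the agent indifferent between Comply and Shirk.
  the agent's expected payoff from Comply: p·(-9) + (1−p)·(-6) = -3p - 6
  the agent's expected payoff from Shirk: p·4 + (1−p)·(-8) = 12p - 8
  -3p - 6 = 12p - 8  ⇒  -15p = -2  ⇒  p = 2/15.

p = 2/15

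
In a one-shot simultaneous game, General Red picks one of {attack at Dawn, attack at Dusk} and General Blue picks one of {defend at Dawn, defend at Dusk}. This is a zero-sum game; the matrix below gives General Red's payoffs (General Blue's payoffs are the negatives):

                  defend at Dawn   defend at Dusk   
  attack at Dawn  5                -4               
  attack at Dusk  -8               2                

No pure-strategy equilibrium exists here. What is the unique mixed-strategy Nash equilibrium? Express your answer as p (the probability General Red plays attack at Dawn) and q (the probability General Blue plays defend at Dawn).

General Blue's indifference between defend at Dawn and defend at Dusk determines General Red's mixing probability p:
  General Blue's payoff from defend at Dawn: p·(-5) + (1−p)·8 = -13p + 8
  General Blue's payoff from defend at Dusk: p·4 + (1−p)·(-2) = 6p - 2
  -13p + 8 = 6p - 2  ⇒  -19p = -10  ⇒  p = 10/19.
In a mixed equilibrium General Red is indifferent between attack at Dawn and attack at Dusk; this condition fixes q.
  General Red's expected payoff from attack at Dawn: q·5 + (1−q)·(-4) = 9q - 4
  General Red's expected payoff from attack at Dusk: q·(-8) + (1−q)·2 = -10q + 2
  9q - 4 = -10q + 2  ⇒  19q = 6  ⇒  q = 6/19.

p = 10/19, q = 6/19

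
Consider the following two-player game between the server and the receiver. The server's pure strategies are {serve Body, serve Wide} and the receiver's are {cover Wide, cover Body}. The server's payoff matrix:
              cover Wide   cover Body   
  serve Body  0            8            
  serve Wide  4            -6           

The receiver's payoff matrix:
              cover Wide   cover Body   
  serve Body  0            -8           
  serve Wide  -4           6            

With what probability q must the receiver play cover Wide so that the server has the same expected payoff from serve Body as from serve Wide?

q = 7/9

The receiver's mix must leave the server indifferent between serve Body and serve Wide.
  the server's expected payoff from serve Body: q·0 + (1−q)·8 = -8q + 8
  the server's expected payoff from serve Wide: q·4 + (1−q)·(-6) = 10q - 6
  -8q + 8 = 10q - 6  ⇒  -18q = -14  ⇒  q = 7/9.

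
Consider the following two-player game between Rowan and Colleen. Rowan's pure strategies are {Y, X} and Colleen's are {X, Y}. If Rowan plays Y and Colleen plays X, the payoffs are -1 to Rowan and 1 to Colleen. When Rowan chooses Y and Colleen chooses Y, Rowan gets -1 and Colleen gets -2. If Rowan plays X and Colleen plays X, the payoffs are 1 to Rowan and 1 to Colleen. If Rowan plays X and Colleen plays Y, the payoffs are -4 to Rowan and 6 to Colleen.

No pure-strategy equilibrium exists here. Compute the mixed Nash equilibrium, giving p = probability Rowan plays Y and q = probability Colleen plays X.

p = 5/8, q = 3/5

For Colleen to be willing to mix, Colleen must be indifferent between X and Y, which pins down Rowan's mix.
  Colleen's payoff from X: p·1 + (1−p)·1 = 1
  Colleen's payoff from Y: p·(-2) + (1−p)·6 = -8p + 6
  1 = -8p + 6  ⇒  8p = 5  ⇒  p = 5/8.
For Rowan to be willing to mix, Rowan must be indifferent between Y and X, which pins down Colleen's mix.
  Rowan's payoff from Y: q·(-1) + (1−q)·(-1) = -1
  Rowan's payoff from X: q·1 + (1−q)·(-4) = 5q - 4
  -1 = 5q - 4  ⇒  -5q = -3  ⇒  q = 3/5.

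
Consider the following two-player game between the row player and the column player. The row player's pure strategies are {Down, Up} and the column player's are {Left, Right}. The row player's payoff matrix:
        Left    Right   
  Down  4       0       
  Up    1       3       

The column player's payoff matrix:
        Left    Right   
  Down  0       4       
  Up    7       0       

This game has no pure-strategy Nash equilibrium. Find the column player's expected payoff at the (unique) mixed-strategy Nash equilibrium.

The row player's mix must leave the column player indifferent between Left and Right.
  the column player's expected payoff from Left: p·0 + (1−p)·7 = -7p + 7
  the column player's expected payoff from Right: p·4 + (1−p)·0 = 4p
  -7p + 7 = 4p  ⇒  -11p = -7  ⇒  p = 7/11.
At equilibrium the column player is indifferent across columns, so the column player's payoff equals the payoff from Left: (7/11)·0 + (4/11)·7 = 28/11.

28/11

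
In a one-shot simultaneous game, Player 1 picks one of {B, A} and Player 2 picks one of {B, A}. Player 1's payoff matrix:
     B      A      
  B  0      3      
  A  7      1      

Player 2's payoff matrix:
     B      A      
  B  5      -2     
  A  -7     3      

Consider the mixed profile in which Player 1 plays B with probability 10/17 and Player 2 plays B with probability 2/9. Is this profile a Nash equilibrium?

Yes

Check Player 2's indifference given Player 1's mix p = 10/17:
  payoff from B = 1/17; payoff from A = 1/17 — equal.
Check Player 1's indifference given Player 2's mix q = 2/9:
  payoff from B = 7/3; payoff from A = 7/3 — equal.
Both players are indifferent, so neither can profitably deviate.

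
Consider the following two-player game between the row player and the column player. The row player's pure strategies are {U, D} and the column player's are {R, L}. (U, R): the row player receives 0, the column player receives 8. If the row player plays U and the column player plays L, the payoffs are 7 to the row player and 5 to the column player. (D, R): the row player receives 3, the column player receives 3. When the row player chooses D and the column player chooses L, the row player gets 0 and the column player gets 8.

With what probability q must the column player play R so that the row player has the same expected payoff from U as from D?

Set the row player's expected payoff from U equal to that from D:
  the row player's payoff from U: q·0 + (1−q)·7 = -7q + 7
  the row player's payoff from D: q·3 + (1−q)·0 = 3q
  -7q + 7 = 3q  ⇒  -10q = -7  ⇒  q = 7/10.

q = 7/10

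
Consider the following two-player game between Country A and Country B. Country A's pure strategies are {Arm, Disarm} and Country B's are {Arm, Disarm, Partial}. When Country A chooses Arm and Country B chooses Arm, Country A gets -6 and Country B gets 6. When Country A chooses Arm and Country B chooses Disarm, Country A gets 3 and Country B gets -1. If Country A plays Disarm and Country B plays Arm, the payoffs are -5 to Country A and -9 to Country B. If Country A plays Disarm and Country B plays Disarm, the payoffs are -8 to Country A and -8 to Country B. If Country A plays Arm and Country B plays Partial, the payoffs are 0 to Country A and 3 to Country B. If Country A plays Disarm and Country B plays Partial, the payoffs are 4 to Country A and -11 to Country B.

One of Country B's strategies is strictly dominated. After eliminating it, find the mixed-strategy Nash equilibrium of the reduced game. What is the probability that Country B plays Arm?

Country B's strategy Partial is strictly dominated by Arm: 6 > 3 and -9 > -11. Eliminate Partial.
Set Country A's expected payoff from Arm equal to that from Disarm:
  Country A's expected payoff from Arm: q·(-6) + (1−q)·3 = -9q + 3
  Country A's expected payoff from Disarm: q·(-5) + (1−q)·(-8) = 3q - 8
  -9q + 3 = 3q - 8  ⇒  -12q = -11  ⇒  q = 11/12.

q = 11/12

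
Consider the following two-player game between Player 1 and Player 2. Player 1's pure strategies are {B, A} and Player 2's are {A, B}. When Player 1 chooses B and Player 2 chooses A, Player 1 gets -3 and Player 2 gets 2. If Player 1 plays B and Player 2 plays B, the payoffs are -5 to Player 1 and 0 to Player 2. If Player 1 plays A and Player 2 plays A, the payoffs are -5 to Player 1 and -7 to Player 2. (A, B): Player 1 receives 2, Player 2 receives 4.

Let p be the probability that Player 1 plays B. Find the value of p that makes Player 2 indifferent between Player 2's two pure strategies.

Player 1's mix must leave Player 2 indifferent between A and B.
  Player 2's payoff from A: p·2 + (1−p)·(-7) = 9p - 7
  Player 2's payoff from B: p·0 + (1−p)·4 = -4p + 4
  9p - 7 = -4p + 4  ⇒  13p = 11  ⇒  p = 11/13.

p = 11/13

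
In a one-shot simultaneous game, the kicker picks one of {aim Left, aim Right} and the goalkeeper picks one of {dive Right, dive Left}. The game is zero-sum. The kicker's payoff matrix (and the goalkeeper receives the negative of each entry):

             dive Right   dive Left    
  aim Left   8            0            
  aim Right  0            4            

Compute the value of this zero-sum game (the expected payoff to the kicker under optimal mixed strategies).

v = 8/3

The kicker's indifference between aim Left and aim Right determines the goalkeeper's mixing probability q:
  the kicker's expected payoff from aim Left: q·8 + (1−q)·0 = 8q
  the kicker's expected payoff from aim Right: q·0 + (1−q)·4 = -4q + 4
  8q = -4q + 4  ⇒  12q = 4  ⇒  q = 1/3.
The value is the kicker's expected payoff against this mix (using aim Left): (1/3)·8 + (2/3)·0 = 8/3.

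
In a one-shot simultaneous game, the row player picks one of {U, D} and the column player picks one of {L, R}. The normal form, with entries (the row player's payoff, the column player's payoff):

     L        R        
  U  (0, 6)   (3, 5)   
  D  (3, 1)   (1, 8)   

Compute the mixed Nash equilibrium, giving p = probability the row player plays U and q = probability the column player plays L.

Set the column player's expected payoff from L equal to that from R:
  the column player's payoff from L: p·6 + (1−p)·1 = 5p + 1
  the column player's payoff from R: p·5 + (1−p)·8 = -3p + 8
  5p + 1 = -3p + 8  ⇒  8p = 7  ⇒  p = 7/8.
In a mixed equilibrium the row player is indifferent between U and D; this condition fixes q.
  the row player's payoff to U: q·0 + (1−q)·3 = -3q + 3
  the row player's payoff to D: q·3 + (1−q)·1 = 2q + 1
  -3q + 3 = 2q + 1  ⇒  -5q = -2  ⇒  q = 2/5.

p = 7/8, q = 2/5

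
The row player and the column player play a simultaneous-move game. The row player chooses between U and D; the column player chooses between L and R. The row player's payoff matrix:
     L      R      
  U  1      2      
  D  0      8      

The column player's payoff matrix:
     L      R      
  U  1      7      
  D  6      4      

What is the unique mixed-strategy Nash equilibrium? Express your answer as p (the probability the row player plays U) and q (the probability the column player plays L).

Set the column player's expected payoff from L equal to that from R:
  the column player's payoff from L: p·1 + (1−p)·6 = -5p + 6
  the column player's payoff from R: p·7 + (1−p)·4 = 3p + 4
  -5p + 6 = 3p + 4  ⇒  -8p = -2  ⇒  p = 1/4.
Set the row player's expected payoff from U equal to that from D:
  the row player's payoff from U: q·1 + (1−q)·2 = -q + 2
  the row player's payoff from D: q·0 + (1−q)·8 = -8q + 8
  -q + 2 = -8q + 8  ⇒  7q = 6  ⇒  q = 6/7.

p = 1/4, q = 6/7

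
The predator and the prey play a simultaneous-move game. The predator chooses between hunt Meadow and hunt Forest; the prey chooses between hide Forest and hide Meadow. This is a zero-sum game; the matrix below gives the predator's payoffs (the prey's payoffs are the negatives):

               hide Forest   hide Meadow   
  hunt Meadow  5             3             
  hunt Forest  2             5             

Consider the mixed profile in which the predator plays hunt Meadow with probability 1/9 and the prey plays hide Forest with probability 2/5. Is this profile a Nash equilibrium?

No

Given the predator's mix p = 1/9, the prey's payoff from hide Forest is -7/3 but from hide Meadow is -43/9. The prey strictly prefers hide Forest, so the prey would not mix.
So the proposed profile is not a Nash equilibrium.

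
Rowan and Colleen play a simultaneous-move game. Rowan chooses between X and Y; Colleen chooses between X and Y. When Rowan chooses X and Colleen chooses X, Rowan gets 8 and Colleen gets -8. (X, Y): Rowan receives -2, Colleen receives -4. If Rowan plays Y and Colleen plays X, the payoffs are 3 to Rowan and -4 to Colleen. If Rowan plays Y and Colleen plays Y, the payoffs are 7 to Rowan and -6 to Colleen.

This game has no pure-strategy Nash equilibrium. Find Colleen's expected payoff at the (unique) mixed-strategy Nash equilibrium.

-16/3

Set Colleen's expected payoff from X equal to that from Y:
  Colleen's expected payoff from X: p·(-8) + (1−p)·(-4) = -4p - 4
  Colleen's expected payoff from Y: p·(-4) + (1−p)·(-6) = 2p - 6
  -4p - 4 = 2p - 6  ⇒  -6p = -2  ⇒  p = 1/3.
At equilibrium Colleen is indifferent across columns, so Colleen's payoff equals the payoff from X: (1/3)·(-8) + (2/3)·(-4) = -16/3.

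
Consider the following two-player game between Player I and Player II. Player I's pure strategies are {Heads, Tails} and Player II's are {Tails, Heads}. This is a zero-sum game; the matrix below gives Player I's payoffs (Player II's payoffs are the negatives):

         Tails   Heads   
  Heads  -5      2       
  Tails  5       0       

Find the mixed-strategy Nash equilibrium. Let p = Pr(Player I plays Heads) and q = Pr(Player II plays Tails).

p = 5/12, q = 1/6

For Player II to be willing to mix, Player II must be indifferent between Tails and Heads, which pins down Player I's mix.
  Player II's payoff from Tails: p·5 + (1−p)·(-5) = 10p - 5
  Player II's payoff from Heads: p·(-2) + (1−p)·0 = -2p
  10p - 5 = -2p  ⇒  12p = 5  ⇒  p = 5/12.
Set Player I's expected payoff from Heads equal to that from Tails:
  Player I's payoff from Heads: q·(-5) + (1−q)·2 = -7q + 2
  Player I's payoff from Tails: q·5 + (1−q)·0 = 5q
  -7q + 2 = 5q  ⇒  -12q = -2  ⇒  q = 1/6.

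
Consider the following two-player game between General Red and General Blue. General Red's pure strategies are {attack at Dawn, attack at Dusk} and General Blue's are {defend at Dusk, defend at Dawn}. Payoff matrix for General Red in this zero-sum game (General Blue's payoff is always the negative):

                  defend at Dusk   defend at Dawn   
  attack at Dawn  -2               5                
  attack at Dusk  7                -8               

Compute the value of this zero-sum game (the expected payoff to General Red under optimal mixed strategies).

For General Red to be willing to mix, General Red must be indifferent between attack at Dawn and attack at Dusk, which pins down General Blue's mix.
  General Red's expected payoff from attack at Dawn: q·(-2) + (1−q)·5 = -7q + 5
  General Red's expected payoff from attack at Dusk: q·7 + (1−q)·(-8) = 15q - 8
  -7q + 5 = 15q - 8  ⇒  -22q = -13  ⇒  q = 13/22.
The value is General Red's expected payoff against this mix (using attack at Dawn): (13/22)·(-2) + (9/22)·5 = 19/22.

v = 19/22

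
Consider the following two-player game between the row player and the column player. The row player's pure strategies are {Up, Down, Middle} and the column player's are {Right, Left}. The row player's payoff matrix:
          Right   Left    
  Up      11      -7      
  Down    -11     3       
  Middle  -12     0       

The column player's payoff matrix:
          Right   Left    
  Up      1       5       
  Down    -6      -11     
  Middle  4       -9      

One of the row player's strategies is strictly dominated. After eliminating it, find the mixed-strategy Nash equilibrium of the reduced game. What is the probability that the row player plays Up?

p = 5/9

The row player's strategy Middle is strictly dominated by Down: -11 > -12 and 3 > 0. Eliminate Middle.
The row player's mix must leave the column player indifferent between Right and Left.
  the column player's expected payoff from Right: p·1 + (1−p)·(-6) = 7p - 6
  the column player's expected payoff from Left: p·5 + (1−p)·(-11) = 16p - 11
  7p - 6 = 16p - 11  ⇒  -9p = -5  ⇒  p = 5/9.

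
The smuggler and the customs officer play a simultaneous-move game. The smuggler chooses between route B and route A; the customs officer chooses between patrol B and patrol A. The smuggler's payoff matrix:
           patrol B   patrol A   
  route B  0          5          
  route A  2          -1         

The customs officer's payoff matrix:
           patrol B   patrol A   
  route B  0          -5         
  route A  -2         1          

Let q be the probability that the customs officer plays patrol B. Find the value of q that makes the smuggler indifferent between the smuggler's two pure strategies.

For the smuggler to be willing to mix, the smuggler must be indifferent between route B and route A, which pins down the customs officer's mix.
  the smuggler's payoff from route B: q·0 + (1−q)·5 = -5q + 5
  the smuggler's payoff from route A: q·2 + (1−q)·(-1) = 3q - 1
  -5q + 5 = 3q - 1  ⇒  -8q = -6  ⇒  q = 3/4.

q = 3/4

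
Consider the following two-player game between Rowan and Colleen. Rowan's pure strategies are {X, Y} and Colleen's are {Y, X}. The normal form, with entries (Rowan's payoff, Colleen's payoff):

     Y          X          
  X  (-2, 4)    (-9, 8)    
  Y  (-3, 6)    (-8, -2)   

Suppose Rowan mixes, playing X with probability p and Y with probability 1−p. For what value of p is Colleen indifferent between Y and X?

Colleen's indifference between Y and X determines Rowan's mixing probability p:
  Colleen's payoff to Y: p·4 + (1−p)·6 = -2p + 6
  Colleen's payoff to X: p·8 + (1−p)·(-2) = 10p - 2
  -2p + 6 = 10p - 2  ⇒  -12p = -8  ⇒  p = 2/3.

p = 2/3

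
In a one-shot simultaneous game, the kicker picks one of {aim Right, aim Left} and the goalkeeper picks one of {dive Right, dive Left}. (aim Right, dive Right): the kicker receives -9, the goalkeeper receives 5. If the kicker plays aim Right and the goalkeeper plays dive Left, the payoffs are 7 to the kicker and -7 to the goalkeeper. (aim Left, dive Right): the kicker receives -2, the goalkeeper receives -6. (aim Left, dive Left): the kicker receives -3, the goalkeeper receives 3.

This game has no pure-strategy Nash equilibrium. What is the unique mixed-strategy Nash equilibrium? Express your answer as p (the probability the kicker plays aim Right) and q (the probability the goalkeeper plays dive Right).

The goalkeeper's indifference between dive Right and dive Left determines the kicker's mixing probability p:
  the goalkeeper's payoff to dive Right: p·5 + (1−p)·(-6) = 11p - 6
  the goalkeeper's payoff to dive Left: p·(-7) + (1−p)·3 = -10p + 3
  11p - 6 = -10p + 3  ⇒  21p = 9  ⇒  p = 3/7.
The kicker's indifference between aim Right and aim Left determines the goalkeeper's mixing probability q:
  the kicker's payoff from aim Right: q·(-9) + (1−q)·7 = -16q + 7
  the kicker's payoff from aim Left: q·(-2) + (1−q)·(-3) = q - 3
  -16q + 7 = q - 3  ⇒  -17q = -10  ⇒  q = 10/17.

p = 3/7, q = 10/17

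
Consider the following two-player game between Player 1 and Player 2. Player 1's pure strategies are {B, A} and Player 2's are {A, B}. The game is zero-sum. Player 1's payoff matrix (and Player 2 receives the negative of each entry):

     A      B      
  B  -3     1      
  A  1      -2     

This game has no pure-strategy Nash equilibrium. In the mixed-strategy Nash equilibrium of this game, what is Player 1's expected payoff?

In a mixed equilibrium Player 1 is indifferent between B and A; this condition fixes q.
  Player 1's payoff to B: q·(-3) + (1−q)·1 = -4q + 1
  Player 1's payoff to A: q·1 + (1−q)·(-2) = 3q - 2
  -4q + 1 = 3q - 2  ⇒  -7q = -3  ⇒  q = 3/7.
At equilibrium Player 1 is indifferent across rows, so Player 1's payoff equals the payoff from B: (3/7)·(-3) + (4/7)·1 = -5/7.

-5/7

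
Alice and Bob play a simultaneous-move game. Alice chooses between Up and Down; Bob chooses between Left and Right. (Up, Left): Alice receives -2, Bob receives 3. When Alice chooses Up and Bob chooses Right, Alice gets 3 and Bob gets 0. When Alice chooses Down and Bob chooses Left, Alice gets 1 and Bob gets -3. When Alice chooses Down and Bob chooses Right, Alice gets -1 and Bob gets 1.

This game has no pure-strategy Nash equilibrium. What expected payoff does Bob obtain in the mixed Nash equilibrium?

Alice's mix must leave Bob indifferent between Left and Right.
  Bob's payoff from Left: p·3 + (1−p)·(-3) = 6p - 3
  Bob's payoff from Right: p·0 + (1−p)·1 = -p + 1
  6p - 3 = -p + 1  ⇒  7p = 4  ⇒  p = 4/7.
At equilibrium Bob is indifferent across columns, so Bob's payoff equals the payoff from Left: (4/7)·3 + (3/7)·(-3) = 3/7.

3/7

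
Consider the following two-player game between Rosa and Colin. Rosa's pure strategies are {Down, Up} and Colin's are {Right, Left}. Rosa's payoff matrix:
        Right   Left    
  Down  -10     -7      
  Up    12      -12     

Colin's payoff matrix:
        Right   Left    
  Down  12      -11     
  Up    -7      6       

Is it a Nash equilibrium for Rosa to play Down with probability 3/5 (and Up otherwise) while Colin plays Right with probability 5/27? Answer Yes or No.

Given Rosa's mix p = 3/5, Colin's payoff from Right is 22/5 but from Left is -21/5. Colin strictly prefers Right, so Colin would not mix.
So the proposed profile is not a Nash equilibrium.

No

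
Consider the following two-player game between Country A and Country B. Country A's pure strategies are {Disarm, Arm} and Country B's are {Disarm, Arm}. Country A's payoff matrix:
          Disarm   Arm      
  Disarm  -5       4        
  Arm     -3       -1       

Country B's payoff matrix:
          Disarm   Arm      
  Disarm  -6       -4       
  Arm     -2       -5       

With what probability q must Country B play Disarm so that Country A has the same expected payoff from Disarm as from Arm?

Country B's mix must leave Country A indifferent between Disarm and Arm.
  Country A's expected payoff from Disarm: q·(-5) + (1−q)·4 = -9q + 4
  Country A's expected payoff from Arm: q·(-3) + (1−q)·(-1) = -2q - 1
  -9q + 4 = -2q - 1  ⇒  -7q = -5  ⇒  q = 5/7.

q = 5/7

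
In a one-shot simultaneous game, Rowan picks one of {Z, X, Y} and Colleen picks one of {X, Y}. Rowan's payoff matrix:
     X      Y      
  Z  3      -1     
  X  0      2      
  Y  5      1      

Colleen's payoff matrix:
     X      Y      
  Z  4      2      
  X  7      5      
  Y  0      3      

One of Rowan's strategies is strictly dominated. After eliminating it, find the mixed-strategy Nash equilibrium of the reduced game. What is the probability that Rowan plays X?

p = 3/5

Rowan's strategy Z is strictly dominated by Y: 5 > 3 and 1 > -1. Eliminate Z.
For Colleen to be willing to mix, Colleen must be indifferent between X and Y, which pins down Rowan's mix.
  Colleen's payoff from X: p·7 + (1−p)·0 = 7p
  Colleen's payoff from Y: p·5 + (1−p)·3 = 2p + 3
  7p = 2p + 3  ⇒  5p = 3  ⇒  p = 3/5.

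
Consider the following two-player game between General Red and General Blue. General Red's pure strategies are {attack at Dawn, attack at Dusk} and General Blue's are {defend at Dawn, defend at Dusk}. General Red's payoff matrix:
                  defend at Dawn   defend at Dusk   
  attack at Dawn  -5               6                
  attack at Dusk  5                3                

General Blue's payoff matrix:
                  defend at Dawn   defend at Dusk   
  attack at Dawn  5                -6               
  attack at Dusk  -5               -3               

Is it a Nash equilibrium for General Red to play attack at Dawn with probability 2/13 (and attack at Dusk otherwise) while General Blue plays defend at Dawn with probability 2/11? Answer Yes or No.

No

Given General Blue's mix q = 2/11, General Red's payoff from attack at Dawn is 4 but from attack at Dusk is 37/11. General Red strictly prefers attack at Dawn, so General Red would not mix.
So the proposed profile is not a Nash equilibrium.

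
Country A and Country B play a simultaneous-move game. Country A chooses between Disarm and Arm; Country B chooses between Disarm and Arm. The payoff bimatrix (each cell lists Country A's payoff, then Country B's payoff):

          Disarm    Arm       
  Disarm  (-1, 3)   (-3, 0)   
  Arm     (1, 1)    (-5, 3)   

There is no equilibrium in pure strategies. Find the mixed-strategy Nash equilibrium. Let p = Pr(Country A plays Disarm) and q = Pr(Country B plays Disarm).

p = 2/5, q = 1/2

In a mixed equilibrium Country B is indifferent between Disarm and Arm; this condition fixes p.
  Country B's expected payoff from Disarm: p·3 + (1−p)·1 = 2p + 1
  Country B's expected payoff from Arm: p·0 + (1−p)·3 = -3p + 3
  2p + 1 = -3p + 3  ⇒  5p = 2  ⇒  p = 2/5.
Country A's indifference between Disarm and Arm determines Country B's mixing probability q:
  Country A's payoff to Disarm: q·(-1) + (1−q)·(-3) = 2q - 3
  Country A's payoff to Arm: q·1 + (1−q)·(-5) = 6q - 5
  2q - 3 = 6q - 5  ⇒  -4q = -2  ⇒  q = 1/2.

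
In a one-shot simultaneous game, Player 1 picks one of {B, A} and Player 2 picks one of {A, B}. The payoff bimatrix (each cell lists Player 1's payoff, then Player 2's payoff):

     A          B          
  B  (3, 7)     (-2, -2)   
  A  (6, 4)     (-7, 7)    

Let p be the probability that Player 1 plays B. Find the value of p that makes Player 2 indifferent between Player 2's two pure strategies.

In a mixed equilibrium Player 2 is indifferent between A and B; this condition fixes p.
  Player 2's payoff from A: p·7 + (1−p)·4 = 3p + 4
  Player 2's payoff from B: p·(-2) + (1−p)·7 = -9p + 7
  3p + 4 = -9p + 7  ⇒  12p = 3  ⇒  p = 1/4.

p = 1/4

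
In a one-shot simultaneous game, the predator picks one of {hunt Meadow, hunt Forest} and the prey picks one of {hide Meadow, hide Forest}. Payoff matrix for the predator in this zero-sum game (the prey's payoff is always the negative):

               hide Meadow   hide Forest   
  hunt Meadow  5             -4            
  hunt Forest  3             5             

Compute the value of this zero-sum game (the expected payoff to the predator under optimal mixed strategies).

In a mixed equilibrium the predator is indifferent between hunt Meadow and hunt Forest; this condition fixes q.
  the predator's payoff to hunt Meadow: q·5 + (1−q)·(-4) = 9q - 4
  the predator's payoff to hunt Forest: q·3 + (1−q)·5 = -2q + 5
  9q - 4 = -2q + 5  ⇒  11q = 9  ⇒  q = 9/11.
The value is the predator's expected payoff against this mix (using hunt Meadow): (9/11)·5 + (2/11)·(-4) = 37/11.

v = 37/11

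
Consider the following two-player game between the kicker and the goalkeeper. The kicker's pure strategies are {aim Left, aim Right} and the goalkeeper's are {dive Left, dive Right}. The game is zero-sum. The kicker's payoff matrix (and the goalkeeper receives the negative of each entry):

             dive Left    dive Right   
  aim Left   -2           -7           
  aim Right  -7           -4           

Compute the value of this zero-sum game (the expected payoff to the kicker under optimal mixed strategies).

v = -41/8

Set the kicker's expected payoff from aim Left equal to that from aim Right:
  the kicker's expected payoff from aim Left: q·(-2) + (1−q)·(-7) = 5q - 7
  the kicker's expected payoff from aim Right: q·(-7) + (1−q)·(-4) = -3q - 4
  5q - 7 = -3q - 4  ⇒  8q = 3  ⇒  q = 3/8.
The value is the kicker's expected payoff against this mix (using aim Left): (3/8)·(-2) + (5/8)·(-7) = -41/8.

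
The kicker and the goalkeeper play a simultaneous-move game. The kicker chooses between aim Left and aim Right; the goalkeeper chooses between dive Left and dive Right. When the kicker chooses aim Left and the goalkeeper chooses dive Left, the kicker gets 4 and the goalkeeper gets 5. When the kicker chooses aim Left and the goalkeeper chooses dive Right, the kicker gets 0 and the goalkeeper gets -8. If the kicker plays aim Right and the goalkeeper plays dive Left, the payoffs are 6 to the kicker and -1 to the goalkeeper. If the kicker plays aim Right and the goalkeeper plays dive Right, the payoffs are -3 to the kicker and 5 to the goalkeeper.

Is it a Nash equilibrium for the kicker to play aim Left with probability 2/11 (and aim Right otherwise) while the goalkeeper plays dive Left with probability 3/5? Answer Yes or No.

Given the kicker's mix p = 2/11, the goalkeeper's payoff from dive Left is 1/11 but from dive Right is 29/11. The goalkeeper strictly prefers dive Right, so the goalkeeper would not mix.
So the proposed profile is not a Nash equilibrium.

No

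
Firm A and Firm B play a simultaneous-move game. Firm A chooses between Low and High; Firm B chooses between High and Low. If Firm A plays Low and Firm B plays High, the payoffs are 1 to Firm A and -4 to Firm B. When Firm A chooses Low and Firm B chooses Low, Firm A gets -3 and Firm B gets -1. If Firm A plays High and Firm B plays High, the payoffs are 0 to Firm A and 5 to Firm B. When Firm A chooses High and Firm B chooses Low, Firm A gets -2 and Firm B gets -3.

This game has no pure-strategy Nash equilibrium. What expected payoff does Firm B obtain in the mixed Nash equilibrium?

-17/11

In a mixed equilibrium Firm B is indifferent between High and Low; this condition fixes p.
  Firm B's payoff to High: p·(-4) + (1−p)·5 = -9p + 5
  Firm B's payoff to Low: p·(-1) + (1−p)·(-3) = 2p - 3
  -9p + 5 = 2p - 3  ⇒  -11p = -8  ⇒  p = 8/11.
At equilibrium Firm B is indifferent across columns, so Firm B's payoff equals the payoff from High: (8/11)·(-4) + (3/11)·5 = -17/11.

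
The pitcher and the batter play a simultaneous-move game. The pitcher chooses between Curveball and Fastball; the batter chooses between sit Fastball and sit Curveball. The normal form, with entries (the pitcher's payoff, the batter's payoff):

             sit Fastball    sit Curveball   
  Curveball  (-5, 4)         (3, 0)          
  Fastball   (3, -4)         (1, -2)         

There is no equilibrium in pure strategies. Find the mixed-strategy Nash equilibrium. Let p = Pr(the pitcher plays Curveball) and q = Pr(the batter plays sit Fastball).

p = 1/3, q = 1/5

Set the batter's expected payoff from sit Fastball equal to that from sit Curveball:
  the batter's payoff from sit Fastball: p·4 + (1−p)·(-4) = 8p - 4
  the batter's payoff from sit Curveball: p·0 + (1−p)·(-2) = 2p - 2
  8p - 4 = 2p - 2  ⇒  6p = 2  ⇒  p = 1/3.
For the pitcher to be willing to mix, the pitcher must be indifferent between Curveball and Fastball, which pins down the batter's mix.
  the pitcher's expected payoff from Curveball: q·(-5) + (1−q)·3 = -8q + 3
  the pitcher's expected payoff from Fastball: q·3 + (1−q)·1 = 2q + 1
  -8q + 3 = 2q + 1  ⇒  -10q = -2  ⇒  q = 1/5.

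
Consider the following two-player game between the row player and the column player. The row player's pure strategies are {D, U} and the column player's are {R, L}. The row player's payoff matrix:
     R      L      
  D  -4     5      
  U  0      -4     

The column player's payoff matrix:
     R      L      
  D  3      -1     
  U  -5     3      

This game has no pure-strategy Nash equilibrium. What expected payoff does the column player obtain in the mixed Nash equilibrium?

In a mixed equilibrium the column player is indifferent between R and L; this condition fixes p.
  the column player's payoff from R: p·3 + (1−p)·(-5) = 8p - 5
  the column player's payoff from L: p·(-1) + (1−p)·3 = -4p + 3
  8p - 5 = -4p + 3  ⇒  12p = 8  ⇒  p = 2/3.
At equilibrium the column player is indifferent across columns, so the column player's payoff equals the payoff from R: (2/3)·3 + (1/3)·(-5) = 1/3.

1/3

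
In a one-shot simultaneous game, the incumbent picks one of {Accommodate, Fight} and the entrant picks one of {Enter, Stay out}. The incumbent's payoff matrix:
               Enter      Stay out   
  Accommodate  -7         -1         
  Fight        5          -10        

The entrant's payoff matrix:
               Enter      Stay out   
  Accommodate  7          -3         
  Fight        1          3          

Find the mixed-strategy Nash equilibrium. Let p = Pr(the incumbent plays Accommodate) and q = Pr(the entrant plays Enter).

The incumbent's mix must leave the entrant indifferent between Enter and Stay out.
  the entrant's payoff from Enter: p·7 + (1−p)·1 = 6p + 1
  the entrant's payoff from Stay out: p·(-3) + (1−p)·3 = -6p + 3
  6p + 1 = -6p + 3  ⇒  12p = 2  ⇒  p = 1/6.
In a mixed equilibrium the incumbent is indifferent between Accommodate and Fight; this condition fixes q.
  the incumbent's payoff from Accommodate: q·(-7) + (1−q)·(-1) = -6q - 1
  the incumbent's payoff from Fight: q·5 + (1−q)·(-10) = 15q - 10
  -6q - 1 = 15q - 10  ⇒  -21q = -9  ⇒  q = 3/7.

p = 1/6, q = 3/7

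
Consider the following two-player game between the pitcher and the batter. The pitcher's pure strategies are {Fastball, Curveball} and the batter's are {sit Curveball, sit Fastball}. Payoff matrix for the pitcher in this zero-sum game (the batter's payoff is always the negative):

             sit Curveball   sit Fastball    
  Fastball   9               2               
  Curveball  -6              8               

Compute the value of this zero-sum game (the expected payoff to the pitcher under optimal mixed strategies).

Set the pitcher's expected payoff from Fastball equal to that from Curveball:
  the pitcher's payoff to Fastball: q·9 + (1−q)·2 = 7q + 2
  the pitcher's payoff to Curveball: q·(-6) + (1−q)·8 = -14q + 8
  7q + 2 = -14q + 8  ⇒  21q = 6  ⇒  q = 2/7.
The value is the pitcher's expected payoff against this mix (using Fastball): (2/7)·9 + (5/7)·2 = 4.

v = 4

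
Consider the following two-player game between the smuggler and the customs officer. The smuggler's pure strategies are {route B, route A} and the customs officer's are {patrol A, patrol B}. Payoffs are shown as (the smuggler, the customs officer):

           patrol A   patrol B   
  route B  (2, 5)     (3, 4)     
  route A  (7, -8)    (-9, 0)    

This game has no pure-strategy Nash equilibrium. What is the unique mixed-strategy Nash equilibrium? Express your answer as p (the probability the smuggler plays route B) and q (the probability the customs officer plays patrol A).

p = 8/9, q = 12/17

In a mixed equilibrium the customs officer is indifferent between patrol A and patrol B; this condition fixes p.
  the customs officer's expected payoff from patrol A: p·5 + (1−p)·(-8) = 13p - 8
  the customs officer's expected payoff from patrol B: p·4 + (1−p)·0 = 4p
  13p - 8 = 4p  ⇒  9p = 8  ⇒  p = 8/9.
For the smuggler to be willing to mix, the smuggler must be indifferent between route B and route A, which pins down the customs officer's mix.
  the smuggler's expected payoff from route B: q·2 + (1−q)·3 = -q + 3
  the smuggler's expected payoff from route A: q·7 + (1−q)·(-9) = 16q - 9
  -q + 3 = 16q - 9  ⇒  -17q = -12  ⇒  q = 12/17.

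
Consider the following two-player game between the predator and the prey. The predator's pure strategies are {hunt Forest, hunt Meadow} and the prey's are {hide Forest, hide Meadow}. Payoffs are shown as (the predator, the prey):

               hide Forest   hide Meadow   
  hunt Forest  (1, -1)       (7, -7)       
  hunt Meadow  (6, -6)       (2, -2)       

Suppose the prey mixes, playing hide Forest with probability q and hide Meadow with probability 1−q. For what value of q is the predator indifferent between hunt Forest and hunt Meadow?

The prey's mix must leave the predator indifferent between hunt Forest and hunt Meadow.
  the predator's payoff from hunt Forest: q·1 + (1−q)·7 = -6q + 7
  the predator's payoff from hunt Meadow: q·6 + (1−q)·2 = 4q + 2
  -6q + 7 = 4q + 2  ⇒  -10q = -5  ⇒  q = 1/2.

q = 1/2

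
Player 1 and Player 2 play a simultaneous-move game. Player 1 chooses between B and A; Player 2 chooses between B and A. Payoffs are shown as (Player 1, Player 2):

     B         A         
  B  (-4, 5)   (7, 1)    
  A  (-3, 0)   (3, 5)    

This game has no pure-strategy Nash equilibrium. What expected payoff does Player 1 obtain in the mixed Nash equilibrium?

-9/5

Player 1's indifference between B and A determines Player 2's mixing probability q:
  Player 1's payoff from B: q·(-4) + (1−q)·7 = -11q + 7
  Player 1's payoff from A: q·(-3) + (1−q)·3 = -6q + 3
  -11q + 7 = -6q + 3  ⇒  -5q = -4  ⇒  q = 4/5.
At equilibrium Player 1 is indifferent across rows, so Player 1's payoff equals the payoff from B: (4/5)·(-4) + (1/5)·7 = -9/5.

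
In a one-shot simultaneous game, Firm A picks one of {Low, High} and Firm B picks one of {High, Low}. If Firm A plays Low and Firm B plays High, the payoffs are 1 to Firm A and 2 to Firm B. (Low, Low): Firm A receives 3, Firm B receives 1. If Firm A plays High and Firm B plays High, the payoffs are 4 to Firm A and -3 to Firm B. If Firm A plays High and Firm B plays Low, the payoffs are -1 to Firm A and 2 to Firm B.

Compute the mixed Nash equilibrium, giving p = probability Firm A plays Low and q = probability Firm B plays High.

p = 5/6, q = 4/7

Firm B's indifference between High and Low determines Firm A's mixing probability p:
  Firm B's payoff to High: p·2 + (1−p)·(-3) = 5p - 3
  Firm B's payoff to Low: p·1 + (1−p)·2 = -p + 2
  5p - 3 = -p + 2  ⇒  6p = 5  ⇒  p = 5/6.
For Firm A to be willing to mix, Firm A must be indifferent between Low and High, which pins down Firm B's mix.
  Firm A's expected payoff from Low: q·1 + (1−q)·3 = -2q + 3
  Firm A's expected payoff from High: q·4 + (1−q)·(-1) = 5q - 1
  -2q + 3 = 5q - 1  ⇒  -7q = -4  ⇒  q = 4/7.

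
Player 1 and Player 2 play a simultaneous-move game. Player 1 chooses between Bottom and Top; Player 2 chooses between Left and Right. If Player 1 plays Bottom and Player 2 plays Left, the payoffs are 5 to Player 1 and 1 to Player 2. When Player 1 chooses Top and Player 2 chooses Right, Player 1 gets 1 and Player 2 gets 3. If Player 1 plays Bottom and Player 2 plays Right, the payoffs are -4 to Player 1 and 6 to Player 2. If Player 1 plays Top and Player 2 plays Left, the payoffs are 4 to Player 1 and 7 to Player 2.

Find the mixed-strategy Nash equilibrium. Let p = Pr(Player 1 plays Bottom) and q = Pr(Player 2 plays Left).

Player 2's indifference between Left and Right determines Player 1's mixing probability p:
  Player 2's payoff to Left: p·1 + (1−p)·7 = -6p + 7
  Player 2's payoff to Right: p·6 + (1−p)·3 = 3p + 3
  -6p + 7 = 3p + 3  ⇒  -9p = -4  ⇒  p = 4/9.
In a mixed equilibrium Player 1 is indifferent between Bottom and Top; this condition fixes q.
  Player 1's payoff to Bottom: q·5 + (1−q)·(-4) = 9q - 4
  Player 1's payoff to Top: q·4 + (1−q)·1 = 3q + 1
  9q - 4 = 3q + 1  ⇒  6q = 5  ⇒  q = 5/6.

p = 4/9, q = 5/6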